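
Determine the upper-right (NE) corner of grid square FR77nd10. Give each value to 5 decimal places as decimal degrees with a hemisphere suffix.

87.12917° N, 64.90000° W

Field F=5, R=17: +5·20° lon, +17·10° lat → SW at lon -80°, lat 80°.
Square 7, 7: +7·2° lon, +7·1° lat → SW at lon -66°, lat 87°.
Subsquare n=13, d=3: +13·0.0833333° lon, +3·0.0416667° lat → SW at lon -64.9167°, lat 87.125°.
Extended square 1, 0: +1·0.00833333° lon, +0·0.00416667° lat → SW at lon -64.9083°, lat 87.125°.
Cell spans 0.00833333° lon × 0.00416667° lat. NE corner is SW corner plus one full cell.
latitude 87.12917° N, longitude 64.90000° W.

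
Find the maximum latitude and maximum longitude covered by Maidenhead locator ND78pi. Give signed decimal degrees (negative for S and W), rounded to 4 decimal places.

Field N=13, D=3: +13·20° lon, +3·10° lat → SW at lon 80°, lat -60°.
Square 7, 8: +7·2° lon, +8·1° lat → SW at lon 94°, lat -52°.
Subsquare p=15, i=8: +15·0.0833333° lon, +8·0.0416667° lat → SW at lon 95.25°, lat -51.6667°.
Cell spans 0.0833333° lon × 0.0416667° lat. NE corner is SW corner plus one full cell.
latitude -51.6250, longitude 95.3333.

-51.6250, 95.3333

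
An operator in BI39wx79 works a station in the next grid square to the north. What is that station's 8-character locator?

BJ30wa70

Latitude extended square 9; +1 → 10, wraps to 0, carry into subsquare.
Latitude subsquare x = 23; +1 → 24, wraps to 0 = a, carry into square.
Latitude square 9; +1 → 10, wraps to 0, carry into field.
Latitude field I = 8; +1 → 9 = J.
The longitude characters are unchanged.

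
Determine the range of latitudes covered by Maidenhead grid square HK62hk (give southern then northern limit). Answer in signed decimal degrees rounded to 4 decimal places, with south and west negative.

12.4167, 12.4583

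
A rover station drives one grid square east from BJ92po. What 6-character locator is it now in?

BJ92qo

Longitude subsquare p = 15; +1 → 16 = q.
The latitude characters are unchanged.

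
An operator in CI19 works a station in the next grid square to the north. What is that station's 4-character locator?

Latitude square 9; +1 → 10, wraps to 0, carry into field.
Latitude field I = 8; +1 → 9 = J.
The longitude characters are unchanged.

CJ10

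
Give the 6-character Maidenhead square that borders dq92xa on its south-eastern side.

Longitude subsquare x = 23; +1 → 24, wraps to 0 = a, carry into square.
Longitude square 9; +1 → 10, wraps to 0, carry into field.
Longitude field D = 3; +1 → 4 = E.
Latitude subsquare a = 0; −1 → -1, wraps to 23 = x, carry into square.
Latitude square 2; −1 → 1.

EQ01ax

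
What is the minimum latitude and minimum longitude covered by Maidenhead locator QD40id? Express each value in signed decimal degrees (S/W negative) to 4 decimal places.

Field Q=16, D=3: +16·20° lon, +3·10° lat → SW at lon 140°, lat -60°.
Square 4, 0: +4·2° lon, +0·1° lat → SW at lon 148°, lat -60°.
Subsquare i=8, d=3: +8·0.0833333° lon, +3·0.0416667° lat → SW at lon 148.667°, lat -59.875°.
latitude -59.8750, longitude 148.6667.

-59.8750, 148.6667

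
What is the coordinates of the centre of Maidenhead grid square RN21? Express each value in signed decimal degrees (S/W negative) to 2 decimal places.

41.50, 165.00

Field R=17, N=13: +17·20° lon, +13·10° lat → SW at lon 160°, lat 40°.
Square 2, 1: +2·2° lon, +1·1° lat → SW at lon 164°, lat 41°.
Cell spans 2° lon × 1° lat. Centre is SW corner plus half of each.
latitude 41.50, longitude 165.00.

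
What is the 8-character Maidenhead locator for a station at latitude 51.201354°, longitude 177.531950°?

Add 180° to longitude and 90° to latitude: 357.53195, 141.20135.
Field (20°×10°, letters A–R): lon ⌊357.53195/20⌋ = 17 → R; lat ⌊141.20135/10⌋ = 14 → O.
Square (2°×1°, digits 0–9): lon ⌊17.53195/2⌋ = 8; lat ⌊1.20135/1⌋ = 1.
Subsquare (5′×2.5′, letters a–x): lon ⌊1.53195/0.0833333⌋ = 18 → s; lat ⌊0.20135/0.0416667⌋ = 4 → e.
Extended square (30″×15″, digits 0–9): lon ⌊0.03195/0.00833333⌋ = 3; lat ⌊0.03469/0.00416667⌋ = 8.

RO81se38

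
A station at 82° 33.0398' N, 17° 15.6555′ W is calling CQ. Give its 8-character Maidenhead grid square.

Offset from 180°W / 90°S: lon 162.73908°, lat 172.55066°.
Field (20°×10°, letters A–R): lon ⌊162.73908/20⌋ = 8 → I; lat ⌊172.55066/10⌋ = 17 → R.
Square (2°×1°, digits 0–9): lon ⌊2.73908/2⌋ = 1; lat ⌊2.55066/1⌋ = 2.
Subsquare (5′×2.5′, letters a–x): lon ⌊0.73908/0.0833333⌋ = 8 → i; lat ⌊0.55066/0.0416667⌋ = 13 → n.
Extended square (30″×15″, digits 0–9): lon ⌊0.07241/0.00833333⌋ = 8; lat ⌊0.00900/0.00416667⌋ = 2.

IR12in82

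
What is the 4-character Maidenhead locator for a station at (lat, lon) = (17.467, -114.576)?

Offset from 180°W / 90°S: lon 65.42°, lat 107.47°.
Field: 65.42/20 → 3 → D, 107.47/10 → 10 → K; chars DK.
Square: 5.42/2 → 2, 7.47/1 → 7; chars 27.

DK27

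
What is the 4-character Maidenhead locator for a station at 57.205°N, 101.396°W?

DO97

Shift to the Maidenhead origin (180°W, 90°S): lon 78.60, lat 147.20.
Field (20°×10°, letters A–R): 78.60/20 → 3 → D, 147.20/10 → 14 → O; chars DO.
Square (2°×1°, digits 0–9): 18.60/2 → 9, 7.20/1 → 7; chars 97.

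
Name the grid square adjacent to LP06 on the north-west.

KP97

Longitude square 0; −1 → -1, wraps to 9, carry into field.
Longitude field L = 11; −1 → 10 = K.
Latitude square 6; +1 → 7.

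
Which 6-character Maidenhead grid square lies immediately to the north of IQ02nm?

IQ02nn

Latitude subsquare m = 12; +1 → 13 = n.
The longitude characters are unchanged.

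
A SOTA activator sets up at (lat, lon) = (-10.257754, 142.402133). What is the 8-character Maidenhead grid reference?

QH19er88

Offset from 180°W / 90°S: lon 322.40213°, lat 79.74225°.
Field: lon ⌊322.40213/20⌋ = 16 → Q; lat ⌊79.74225/10⌋ = 7 → H.
Square: lon ⌊2.40213/2⌋ = 1; lat ⌊9.74225/1⌋ = 9.
Subsquare: lon ⌊0.40213/0.0833333⌋ = 4 → e; lat ⌊0.74225/0.0416667⌋ = 17 → r.
Extended square: lon ⌊0.06880/0.00833333⌋ = 8; lat ⌊0.03391/0.00416667⌋ = 8.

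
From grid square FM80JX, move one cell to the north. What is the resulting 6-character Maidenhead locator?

FM81ja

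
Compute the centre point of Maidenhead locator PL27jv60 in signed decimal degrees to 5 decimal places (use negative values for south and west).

27.87708, 124.80417

Field P=15, L=11: +15·20° lon, +11·10° lat → SW at lon 120°, lat 20°.
Square 2, 7: +2·2° lon, +7·1° lat → SW at lon 124°, lat 27°.
Subsquare j=9, v=21: +9·0.0833333° lon, +21·0.0416667° lat → SW at lon 124.75°, lat 27.875°.
Extended square 6, 0: +6·0.00833333° lon, +0·0.00416667° lat → SW at lon 124.8°, lat 27.875°.
Cell spans 0.00833333° lon × 0.00416667° lat. Centre is SW corner plus half of each.
latitude 27.87708, longitude 124.80417.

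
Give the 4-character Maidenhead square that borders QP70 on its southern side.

QO79

Latitude square 0; −1 → -1, wraps to 9, carry into field.
Latitude field P = 15; −1 → 14 = O.
The longitude characters are unchanged.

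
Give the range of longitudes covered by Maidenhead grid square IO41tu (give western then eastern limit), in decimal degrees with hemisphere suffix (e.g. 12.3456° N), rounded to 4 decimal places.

10.4167° W, 10.3333° W

Field I=8, O=14: +8·20° lon, +14·10° lat → SW at lon -20°, lat 50°.
Square 4, 1: +4·2° lon, +1·1° lat → SW at lon -12°, lat 51°.
Subsquare t=19, u=20: +19·0.0833333° lon, +20·0.0416667° lat → SW at lon -10.4167°, lat 51.8333°.
Cell spans 0.0833333° lon × 0.0416667° lat.
west 10.4167° W, east 10.3333° W.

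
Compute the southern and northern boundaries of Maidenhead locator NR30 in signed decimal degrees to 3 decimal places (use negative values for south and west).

Field N=13, R=17: +13·20° lon, +17·10° lat → SW at lon 80°, lat 80°.
Square 3, 0: +3·2° lon, +0·1° lat → SW at lon 86°, lat 80°.
Cell spans 2° lon × 1° lat.
south 80.000, north 81.000.

80.000, 81.000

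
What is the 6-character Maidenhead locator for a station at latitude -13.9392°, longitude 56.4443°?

LH86fb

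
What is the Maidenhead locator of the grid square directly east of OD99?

Longitude square 9; +1 → 10, wraps to 0, carry into field.
Longitude field O = 14; +1 → 15 = P.
The latitude characters are unchanged.

PD09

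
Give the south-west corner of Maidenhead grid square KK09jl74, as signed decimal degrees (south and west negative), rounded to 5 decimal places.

19.47500, 20.80833

Field K=10, K=10: +10·20° lon, +10·10° lat → SW at lon 20°, lat 10°.
Square 0, 9: +0·2° lon, +9·1° lat → SW at lon 20°, lat 19°.
Subsquare j=9, l=11: +9·0.0833333° lon, +11·0.0416667° lat → SW at lon 20.75°, lat 19.4583°.
Extended square 7, 4: +7·0.00833333° lon, +4·0.00416667° lat → SW at lon 20.8083°, lat 19.475°.
latitude 19.47500, longitude 20.80833.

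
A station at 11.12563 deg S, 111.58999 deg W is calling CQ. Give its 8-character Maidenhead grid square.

DH48eu99

Shift to the Maidenhead origin (180°W, 90°S): lon 68.41001, lat 78.87437.
Field: lon ⌊68.41001/20⌋ = 3 → D; lat ⌊78.87437/10⌋ = 7 → H.
Square: lon ⌊8.41001/2⌋ = 4; lat ⌊8.87437/1⌋ = 8.
Subsquare: lon ⌊0.41001/0.0833333⌋ = 4 → e; lat ⌊0.87437/0.0416667⌋ = 20 → u.
Extended square: lon ⌊0.07668/0.00833333⌋ = 9; lat ⌊0.04104/0.00416667⌋ = 9.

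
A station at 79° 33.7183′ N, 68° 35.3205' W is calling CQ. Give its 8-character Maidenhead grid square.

FQ59qn94

Offset from 180°W / 90°S: lon 111.41133°, lat 169.56197°.
Field: lon ⌊111.41133/20⌋ = 5 → F; lat ⌊169.56197/10⌋ = 16 → Q.
Square: lon ⌊11.41133/2⌋ = 5; lat ⌊9.56197/1⌋ = 9.
Subsquare: lon ⌊1.41133/0.0833333⌋ = 16 → q; lat ⌊0.56197/0.0416667⌋ = 13 → n.
Extended square: lon ⌊0.07799/0.00833333⌋ = 9; lat ⌊0.02030/0.00416667⌋ = 4.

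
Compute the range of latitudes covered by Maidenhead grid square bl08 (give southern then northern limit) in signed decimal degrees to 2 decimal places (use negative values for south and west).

28.00, 29.00

Field B=1, L=11: +1·20° lon, +11·10° lat → SW at lon -160°, lat 20°.
Square 0, 8: +0·2° lon, +8·1° lat → SW at lon -160°, lat 28°.
Cell spans 2° lon × 1° lat.
south 28.00, north 29.00.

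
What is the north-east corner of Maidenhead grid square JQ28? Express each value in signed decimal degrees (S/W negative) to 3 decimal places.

Field J=9, Q=16: +9·20° lon, +16·10° lat → SW at lon 0°, lat 70°.
Square 2, 8: +2·2° lon, +8·1° lat → SW at lon 4°, lat 78°.
Cell spans 2° lon × 1° lat. NE corner is SW corner plus one full cell.
latitude 79.000, longitude 6.000.

79.000, 6.000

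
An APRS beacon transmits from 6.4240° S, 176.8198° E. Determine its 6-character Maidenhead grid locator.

RI83jn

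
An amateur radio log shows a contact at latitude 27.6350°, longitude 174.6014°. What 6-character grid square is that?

RL77hp

Offset from 180°W / 90°S: lon 354.6014°, lat 117.6350°.
Field (20°×10°, letters A–R): 354.6014/20 → 17 → R, 117.6350/10 → 11 → L; chars RL.
Square (2°×1°, digits 0–9): 14.6014/2 → 7, 7.6350/1 → 7; chars 77.
Subsquare (5′×2.5′, letters a–x): 0.6014/0.0833333 → 7 → h, 0.6350/0.0416667 → 15 → p; chars hp.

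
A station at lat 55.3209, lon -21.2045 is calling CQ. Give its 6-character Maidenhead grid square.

Offset from 180°W / 90°S: lon 158.7955°, lat 145.3209°.
Field (20°×10°, letters A–R): lon ⌊158.7955/20⌋ = 7 → H; lat ⌊145.3209/10⌋ = 14 → O.
Square (2°×1°, digits 0–9): lon ⌊18.7955/2⌋ = 9; lat ⌊5.3209/1⌋ = 5.
Subsquare (5′×2.5′, letters a–x): lon ⌊0.7955/0.0833333⌋ = 9 → j; lat ⌊0.3209/0.0416667⌋ = 7 → h.

HO95jh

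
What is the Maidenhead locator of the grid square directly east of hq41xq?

Longitude subsquare x = 23; +1 → 24, wraps to 0 = a, carry into square.
Longitude square 4; +1 → 5.
The latitude characters are unchanged.

HQ51aq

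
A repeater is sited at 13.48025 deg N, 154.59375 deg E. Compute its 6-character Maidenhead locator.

Offset from 180°W / 90°S: lon 334.5938°, lat 103.4802°.
Field (20°×10°, letters A–R): lon ⌊334.5938/20⌋ = 16 → Q; lat ⌊103.4802/10⌋ = 10 → K.
Square (2°×1°, digits 0–9): lon ⌊14.5938/2⌋ = 7; lat ⌊3.4802/1⌋ = 3.
Subsquare (5′×2.5′, letters a–x): lon ⌊0.5938/0.0833333⌋ = 7 → h; lat ⌊0.4802/0.0416667⌋ = 11 → l.

QK73hl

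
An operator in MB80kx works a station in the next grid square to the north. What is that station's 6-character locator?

Latitude subsquare x = 23; +1 → 24, wraps to 0 = a, carry into square.
Latitude square 0; +1 → 1.
The longitude characters are unchanged.

MB81ka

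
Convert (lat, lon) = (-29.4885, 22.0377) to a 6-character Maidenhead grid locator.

Offset from 180°W / 90°S: lon 202.0377°, lat 60.5115°.
Field (20°×10°, letters A–R): 202.0377/20 → 10 → K, 60.5115/10 → 6 → G; chars KG.
Square (2°×1°, digits 0–9): 2.0377/2 → 1, 0.5115/1 → 0; chars 10.
Subsquare (5′×2.5′, letters a–x): 0.0377/0.0833333 → 0 → a, 0.5115/0.0416667 → 12 → m; chars am.

KG10am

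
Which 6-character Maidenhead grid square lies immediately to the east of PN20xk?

PN30ak

Longitude subsquare x = 23; +1 → 24, wraps to 0 = a, carry into square.
Longitude square 2; +1 → 3.
The latitude characters are unchanged.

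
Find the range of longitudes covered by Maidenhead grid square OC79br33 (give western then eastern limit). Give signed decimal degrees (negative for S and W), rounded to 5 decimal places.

Field O=14, C=2: +14·20° lon, +2·10° lat → SW at lon 100°, lat -70°.
Square 7, 9: +7·2° lon, +9·1° lat → SW at lon 114°, lat -61°.
Subsquare b=1, r=17: +1·0.0833333° lon, +17·0.0416667° lat → SW at lon 114.083°, lat -60.2917°.
Extended square 3, 3: +3·0.00833333° lon, +3·0.00416667° lat → SW at lon 114.108°, lat -60.2792°.
Cell spans 0.00833333° lon × 0.00416667° lat.
west 114.10833, east 114.11667.

114.10833, 114.11667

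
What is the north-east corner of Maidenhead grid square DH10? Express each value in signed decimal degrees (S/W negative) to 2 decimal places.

Field D=3, H=7: +3·20° lon, +7·10° lat → SW at lon -120°, lat -20°.
Square 1, 0: +1·2° lon, +0·1° lat → SW at lon -118°, lat -20°.
Cell spans 2° lon × 1° lat. NE corner is SW corner plus one full cell.
latitude -19.00, longitude -116.00.

-19.00, -116.00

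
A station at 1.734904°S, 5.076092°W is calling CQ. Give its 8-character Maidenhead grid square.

Shift to the Maidenhead origin (180°W, 90°S): lon 174.92391, lat 88.26510.
Field: lon ⌊174.92391/20⌋ = 8 → I; lat ⌊88.26510/10⌋ = 8 → I.
Square: lon ⌊14.92391/2⌋ = 7; lat ⌊8.26510/1⌋ = 8.
Subsquare: lon ⌊0.92391/0.0833333⌋ = 11 → l; lat ⌊0.26510/0.0416667⌋ = 6 → g.
Extended square: lon ⌊0.00724/0.00833333⌋ = 0; lat ⌊0.01510/0.00416667⌋ = 3.

II78lg03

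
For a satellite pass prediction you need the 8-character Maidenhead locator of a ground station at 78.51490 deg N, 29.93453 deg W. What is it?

Offset from 180°W / 90°S: lon 150.06547°, lat 168.51490°.
Field: lon ⌊150.06547/20⌋ = 7 → H; lat ⌊168.51490/10⌋ = 16 → Q.
Square: lon ⌊10.06547/2⌋ = 5; lat ⌊8.51490/1⌋ = 8.
Subsquare: lon ⌊0.06547/0.0833333⌋ = 0 → a; lat ⌊0.51490/0.0416667⌋ = 12 → m.
Extended square: lon ⌊0.06547/0.00833333⌋ = 7; lat ⌊0.01490/0.00416667⌋ = 3.

HQ58am73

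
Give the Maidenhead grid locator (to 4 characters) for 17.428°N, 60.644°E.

Offset from 180°W / 90°S: lon 240.64°, lat 107.43°.
Field (20°×10°, letters A–R): 240.64/20 → 12 → M, 107.43/10 → 10 → K; chars MK.
Square (2°×1°, digits 0–9): 0.64/2 → 0, 7.43/1 → 7; chars 07.

MK07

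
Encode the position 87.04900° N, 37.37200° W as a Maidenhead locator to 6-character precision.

HR17hb

Shift to the Maidenhead origin (180°W, 90°S): lon 142.6280, lat 177.0490.
Field: 142.6280/20 → 7 → H, 177.0490/10 → 17 → R; chars HR.
Square: 2.6280/2 → 1, 7.0490/1 → 7; chars 17.
Subsquare: 0.6280/0.0833333 → 7 → h, 0.0490/0.0416667 → 1 → b; chars hb.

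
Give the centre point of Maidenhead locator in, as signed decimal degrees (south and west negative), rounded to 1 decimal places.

Field I=8, N=13: +8·20° lon, +13·10° lat → SW at lon -20°, lat 40°.
Cell spans 20° lon × 10° lat. Centre is SW corner plus half of each.
latitude 45.0, longitude -10.0.

45.0, -10.0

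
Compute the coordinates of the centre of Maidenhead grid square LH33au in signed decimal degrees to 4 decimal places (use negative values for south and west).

-16.1458, 46.0417

Field L=11, H=7: +11·20° lon, +7·10° lat → SW at lon 40°, lat -20°.
Square 3, 3: +3·2° lon, +3·1° lat → SW at lon 46°, lat -17°.
Subsquare a=0, u=20: +0·0.0833333° lon, +20·0.0416667° lat → SW at lon 46°, lat -16.1667°.
Cell spans 0.0833333° lon × 0.0416667° lat. Centre is SW corner plus half of each.
latitude -16.1458, longitude 46.0417.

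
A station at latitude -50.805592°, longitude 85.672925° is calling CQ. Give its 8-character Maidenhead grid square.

Shift to the Maidenhead origin (180°W, 90°S): lon 265.67293, lat 39.19441.
Field: lon ⌊265.67293/20⌋ = 13 → N; lat ⌊39.19441/10⌋ = 3 → D.
Square: lon ⌊5.67293/2⌋ = 2; lat ⌊9.19441/1⌋ = 9.
Subsquare: lon ⌊1.67293/0.0833333⌋ = 20 → u; lat ⌊0.19441/0.0416667⌋ = 4 → e.
Extended square: lon ⌊0.00626/0.00833333⌋ = 0; lat ⌊0.02774/0.00416667⌋ = 6.

ND29ue06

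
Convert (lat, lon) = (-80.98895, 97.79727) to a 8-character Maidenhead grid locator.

NA89va52

Offset from 180°W / 90°S: lon 277.79727°, lat 9.01105°.
Field: lon ⌊277.79727/20⌋ = 13 → N; lat ⌊9.01105/10⌋ = 0 → A.
Square: lon ⌊17.79727/2⌋ = 8; lat ⌊9.01105/1⌋ = 9.
Subsquare: lon ⌊1.79727/0.0833333⌋ = 21 → v; lat ⌊0.01105/0.0416667⌋ = 0 → a.
Extended square: lon ⌊0.04727/0.00833333⌋ = 5; lat ⌊0.01105/0.00416667⌋ = 2.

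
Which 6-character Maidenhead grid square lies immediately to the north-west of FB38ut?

FB38tu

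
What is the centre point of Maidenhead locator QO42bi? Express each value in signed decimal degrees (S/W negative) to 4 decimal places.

Field Q=16, O=14: +16·20° lon, +14·10° lat → SW at lon 140°, lat 50°.
Square 4, 2: +4·2° lon, +2·1° lat → SW at lon 148°, lat 52°.
Subsquare b=1, i=8: +1·0.0833333° lon, +8·0.0416667° lat → SW at lon 148.083°, lat 52.3333°.
Cell spans 0.0833333° lon × 0.0416667° lat. Centre is SW corner plus half of each.
latitude 52.3542, longitude 148.1250.

52.3542, 148.1250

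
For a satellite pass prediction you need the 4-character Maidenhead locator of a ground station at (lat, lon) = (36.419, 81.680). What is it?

Add 180° to longitude and 90° to latitude: 261.68, 126.42.
Field: lon ⌊261.68/20⌋ = 13 → N; lat ⌊126.42/10⌋ = 12 → M.
Square: lon ⌊1.68/2⌋ = 0; lat ⌊6.42/1⌋ = 6.

NM06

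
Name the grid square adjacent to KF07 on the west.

Longitude square 0; −1 → -1, wraps to 9, carry into field.
Longitude field K = 10; −1 → 9 = J.
The latitude characters are unchanged.

JF97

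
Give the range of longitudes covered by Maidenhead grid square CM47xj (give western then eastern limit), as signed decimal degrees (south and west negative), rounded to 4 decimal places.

Field C=2, M=12: +2·20° lon, +12·10° lat → SW at lon -140°, lat 30°.
Square 4, 7: +4·2° lon, +7·1° lat → SW at lon -132°, lat 37°.
Subsquare x=23, j=9: +23·0.0833333° lon, +9·0.0416667° lat → SW at lon -130.083°, lat 37.375°.
Cell spans 0.0833333° lon × 0.0416667° lat.
west -130.0833, east -130.0000.

-130.0833, -130.0000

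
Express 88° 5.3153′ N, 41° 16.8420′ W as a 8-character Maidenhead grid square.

Offset from 180°W / 90°S: lon 138.71930°, lat 178.08859°.
Field: lon ⌊138.71930/20⌋ = 6 → G; lat ⌊178.08859/10⌋ = 17 → R.
Square: lon ⌊18.71930/2⌋ = 9; lat ⌊8.08859/1⌋ = 8.
Subsquare: lon ⌊0.71930/0.0833333⌋ = 8 → i; lat ⌊0.08859/0.0416667⌋ = 2 → c.
Extended square: lon ⌊0.05263/0.00833333⌋ = 6; lat ⌊0.00526/0.00416667⌋ = 1.

GR98ic61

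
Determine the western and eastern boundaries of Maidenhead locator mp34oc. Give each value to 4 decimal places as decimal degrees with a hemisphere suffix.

Field M=12, P=15: +12·20° lon, +15·10° lat → SW at lon 60°, lat 60°.
Square 3, 4: +3·2° lon, +4·1° lat → SW at lon 66°, lat 64°.
Subsquare o=14, c=2: +14·0.0833333° lon, +2·0.0416667° lat → SW at lon 67.1667°, lat 64.0833°.
Cell spans 0.0833333° lon × 0.0416667° lat.
west 67.1667° E, east 67.2500° E.

67.1667° E, 67.2500° E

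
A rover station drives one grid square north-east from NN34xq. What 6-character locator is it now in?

NN44ar

Longitude subsquare x = 23; +1 → 24, wraps to 0 = a, carry into square.
Longitude square 3; +1 → 4.
Latitude subsquare q = 16; +1 → 17 = r.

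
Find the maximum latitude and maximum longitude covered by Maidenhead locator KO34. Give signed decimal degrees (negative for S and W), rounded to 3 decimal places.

55.000, 28.000

Field K=10, O=14: +10·20° lon, +14·10° lat → SW at lon 20°, lat 50°.
Square 3, 4: +3·2° lon, +4·1° lat → SW at lon 26°, lat 54°.
Cell spans 2° lon × 1° lat. NE corner is SW corner plus one full cell.
latitude 55.000, longitude 28.000.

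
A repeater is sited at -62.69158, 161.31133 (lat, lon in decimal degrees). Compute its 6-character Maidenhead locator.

Shift to the Maidenhead origin (180°W, 90°S): lon 341.3113, lat 27.3084.
Field: lon ⌊341.3113/20⌋ = 17 → R; lat ⌊27.3084/10⌋ = 2 → C.
Square: lon ⌊1.3113/2⌋ = 0; lat ⌊7.3084/1⌋ = 7.
Subsquare: lon ⌊1.3113/0.0833333⌋ = 15 → p; lat ⌊0.3084/0.0416667⌋ = 7 → h.

RC07ph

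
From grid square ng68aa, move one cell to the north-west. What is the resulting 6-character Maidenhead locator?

Longitude subsquare a = 0; −1 → -1, wraps to 23 = x, carry into square.
Longitude square 6; −1 → 5.
Latitude subsquare a = 0; +1 → 1 = b.

NG58xb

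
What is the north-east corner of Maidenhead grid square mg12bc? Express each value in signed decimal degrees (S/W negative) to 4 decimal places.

-27.8750, 62.1667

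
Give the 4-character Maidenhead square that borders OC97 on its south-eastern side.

PC06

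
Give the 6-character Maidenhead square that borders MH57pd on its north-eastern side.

Longitude subsquare p = 15; +1 → 16 = q.
Latitude subsquare d = 3; +1 → 4 = e.

MH57qe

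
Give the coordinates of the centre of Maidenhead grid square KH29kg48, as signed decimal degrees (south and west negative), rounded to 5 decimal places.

-10.71458, 24.87083

Field K=10, H=7: +10·20° lon, +7·10° lat → SW at lon 20°, lat -20°.
Square 2, 9: +2·2° lon, +9·1° lat → SW at lon 24°, lat -11°.
Subsquare k=10, g=6: +10·0.0833333° lon, +6·0.0416667° lat → SW at lon 24.8333°, lat -10.75°.
Extended square 4, 8: +4·0.00833333° lon, +8·0.00416667° lat → SW at lon 24.8667°, lat -10.7167°.
Cell spans 0.00833333° lon × 0.00416667° lat. Centre is SW corner plus half of each.
latitude -10.71458, longitude 24.87083.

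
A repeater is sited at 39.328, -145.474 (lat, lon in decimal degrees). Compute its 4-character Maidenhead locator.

BM79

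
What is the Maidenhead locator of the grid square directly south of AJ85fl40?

AJ85fk49

Latitude extended square 0; −1 → -1, wraps to 9, carry into subsquare.
Latitude subsquare l = 11; −1 → 10 = k.
The longitude characters are unchanged.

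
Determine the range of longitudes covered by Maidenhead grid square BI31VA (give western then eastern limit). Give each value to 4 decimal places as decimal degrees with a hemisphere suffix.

Field B=1, I=8: +1·20° lon, +8·10° lat → SW at lon -160°, lat -10°.
Square 3, 1: +3·2° lon, +1·1° lat → SW at lon -154°, lat -9°.
Subsquare v=21, a=0: +21·0.0833333° lon, +0·0.0416667° lat → SW at lon -152.25°, lat -9°.
Cell spans 0.0833333° lon × 0.0416667° lat.
west 152.2500° W, east 152.1667° W.

152.2500° W, 152.1667° W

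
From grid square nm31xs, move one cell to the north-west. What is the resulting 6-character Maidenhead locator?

NM31wt

Longitude subsquare x = 23; −1 → 22 = w.
Latitude subsquare s = 18; +1 → 19 = t.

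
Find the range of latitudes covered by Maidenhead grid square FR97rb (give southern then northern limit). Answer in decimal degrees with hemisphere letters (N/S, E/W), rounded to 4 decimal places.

87.0417° N, 87.0833° N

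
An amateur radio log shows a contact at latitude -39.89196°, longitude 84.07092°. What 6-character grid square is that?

Offset from 180°W / 90°S: lon 264.0709°, lat 50.1080°.
Field: 264.0709/20 → 13 → N, 50.1080/10 → 5 → F; chars NF.
Square: 4.0709/2 → 2, 0.1080/1 → 0; chars 20.
Subsquare: 0.0709/0.0833333 → 0 → a, 0.1080/0.0416667 → 2 → c; chars ac.

NF20ac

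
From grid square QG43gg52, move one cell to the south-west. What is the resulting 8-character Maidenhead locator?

QG43gg41

Longitude extended square 5; −1 → 4.
Latitude extended square 2; −1 → 1.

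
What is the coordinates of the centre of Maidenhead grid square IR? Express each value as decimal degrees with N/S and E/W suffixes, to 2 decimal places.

85.00° N, 10.00° W

Field I=8, R=17: +8·20° lon, +17·10° lat → SW at lon -20°, lat 80°.
Cell spans 20° lon × 10° lat. Centre is SW corner plus half of each.
latitude 85.00° N, longitude 10.00° W.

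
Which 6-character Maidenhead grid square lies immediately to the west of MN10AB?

MN00xb

Longitude subsquare a = 0; −1 → -1, wraps to 23 = x, carry into square.
Longitude square 1; −1 → 0.
The latitude characters are unchanged.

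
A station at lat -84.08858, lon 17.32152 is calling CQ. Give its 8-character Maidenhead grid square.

Add 180° to longitude and 90° to latitude: 197.32152, 5.91142.
Field (20°×10°, letters A–R): 197.32152/20 → 9 → J, 5.91142/10 → 0 → A; chars JA.
Square (2°×1°, digits 0–9): 17.32152/2 → 8, 5.91142/1 → 5; chars 85.
Subsquare (5′×2.5′, letters a–x): 1.32152/0.0833333 → 15 → p, 0.91142/0.0416667 → 21 → v; chars pv.
Extended square (30″×15″, digits 0–9): 0.07152/0.00833333 → 8, 0.03642/0.00416667 → 8; chars 88.

JA85pv88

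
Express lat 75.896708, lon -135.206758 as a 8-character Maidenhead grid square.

CQ25jv55

Offset from 180°W / 90°S: lon 44.79324°, lat 165.89671°.
Field: 44.79324/20 → 2 → C, 165.89671/10 → 16 → Q; chars CQ.
Square: 4.79324/2 → 2, 5.89671/1 → 5; chars 25.
Subsquare: 0.79324/0.0833333 → 9 → j, 0.89671/0.0416667 → 21 → v; chars jv.
Extended square: 0.04324/0.00833333 → 5, 0.02171/0.00416667 → 5; chars 55.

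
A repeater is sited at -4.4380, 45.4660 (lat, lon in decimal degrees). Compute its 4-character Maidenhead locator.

LI25

Shift to the Maidenhead origin (180°W, 90°S): lon 225.47, lat 85.56.
Field: lon ⌊225.47/20⌋ = 11 → L; lat ⌊85.56/10⌋ = 8 → I.
Square: lon ⌊5.47/2⌋ = 2; lat ⌊5.56/1⌋ = 5.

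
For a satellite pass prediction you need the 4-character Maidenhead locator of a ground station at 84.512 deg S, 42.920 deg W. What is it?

GA85

Add 180° to longitude and 90° to latitude: 137.08, 5.49.
Field: lon ⌊137.08/20⌋ = 6 → G; lat ⌊5.49/10⌋ = 0 → A.
Square: lon ⌊17.08/2⌋ = 8; lat ⌊5.49/1⌋ = 5.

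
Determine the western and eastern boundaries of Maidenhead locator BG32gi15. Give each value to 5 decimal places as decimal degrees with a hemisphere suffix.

153.49167° W, 153.48333° W

Field B=1, G=6: +1·20° lon, +6·10° lat → SW at lon -160°, lat -30°.
Square 3, 2: +3·2° lon, +2·1° lat → SW at lon -154°, lat -28°.
Subsquare g=6, i=8: +6·0.0833333° lon, +8·0.0416667° lat → SW at lon -153.5°, lat -27.6667°.
Extended square 1, 5: +1·0.00833333° lon, +5·0.00416667° lat → SW at lon -153.492°, lat -27.6458°.
Cell spans 0.00833333° lon × 0.00416667° lat.
west 153.49167° W, east 153.48333° W.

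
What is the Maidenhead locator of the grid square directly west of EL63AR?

Longitude subsquare a = 0; −1 → -1, wraps to 23 = x, carry into square.
Longitude square 6; −1 → 5.
The latitude characters are unchanged.

EL53xr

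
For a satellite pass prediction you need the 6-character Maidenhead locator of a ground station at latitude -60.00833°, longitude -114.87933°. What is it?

DC29nx

Add 180° to longitude and 90° to latitude: 65.1207, 29.9917.
Field: lon ⌊65.1207/20⌋ = 3 → D; lat ⌊29.9917/10⌋ = 2 → C.
Square: lon ⌊5.1207/2⌋ = 2; lat ⌊9.9917/1⌋ = 9.
Subsquare: lon ⌊1.1207/0.0833333⌋ = 13 → n; lat ⌊0.9917/0.0416667⌋ = 23 → x.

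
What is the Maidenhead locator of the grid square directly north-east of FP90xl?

GP00am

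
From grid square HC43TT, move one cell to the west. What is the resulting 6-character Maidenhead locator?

Longitude subsquare t = 19; −1 → 18 = s.
The latitude characters are unchanged.

HC43st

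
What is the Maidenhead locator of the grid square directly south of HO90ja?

Latitude subsquare a = 0; −1 → -1, wraps to 23 = x, carry into square.
Latitude square 0; −1 → -1, wraps to 9, carry into field.
Latitude field O = 14; −1 → 13 = N.
The longitude characters are unchanged.

HN99jx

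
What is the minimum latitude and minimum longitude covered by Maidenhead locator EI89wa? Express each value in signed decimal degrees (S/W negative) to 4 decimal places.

-1.0000, -82.1667

Field E=4, I=8: +4·20° lon, +8·10° lat → SW at lon -100°, lat -10°.
Square 8, 9: +8·2° lon, +9·1° lat → SW at lon -84°, lat -1°.
Subsquare w=22, a=0: +22·0.0833333° lon, +0·0.0416667° lat → SW at lon -82.1667°, lat -1°.
latitude -1.0000, longitude -82.1667.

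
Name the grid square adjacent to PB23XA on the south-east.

Longitude subsquare x = 23; +1 → 24, wraps to 0 = a, carry into square.
Longitude square 2; +1 → 3.
Latitude subsquare a = 0; −1 → -1, wraps to 23 = x, carry into square.
Latitude square 3; −1 → 2.

PB32ax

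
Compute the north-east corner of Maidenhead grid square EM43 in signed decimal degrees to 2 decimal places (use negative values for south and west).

34.00, -90.00

Field E=4, M=12: +4·20° lon, +12·10° lat → SW at lon -100°, lat 30°.
Square 4, 3: +4·2° lon, +3·1° lat → SW at lon -92°, lat 33°.
Cell spans 2° lon × 1° lat. NE corner is SW corner plus one full cell.
latitude 34.00, longitude -90.00.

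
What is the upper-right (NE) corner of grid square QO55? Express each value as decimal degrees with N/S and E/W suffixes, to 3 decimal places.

56.000° N, 152.000° E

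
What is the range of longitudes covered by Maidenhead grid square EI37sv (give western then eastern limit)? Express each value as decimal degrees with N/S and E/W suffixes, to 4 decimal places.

Field E=4, I=8: +4·20° lon, +8·10° lat → SW at lon -100°, lat -10°.
Square 3, 7: +3·2° lon, +7·1° lat → SW at lon -94°, lat -3°.
Subsquare s=18, v=21: +18·0.0833333° lon, +21·0.0416667° lat → SW at lon -92.5°, lat -2.125°.
Cell spans 0.0833333° lon × 0.0416667° lat.
west 92.5000° W, east 92.4167° W.

92.5000° W, 92.4167° W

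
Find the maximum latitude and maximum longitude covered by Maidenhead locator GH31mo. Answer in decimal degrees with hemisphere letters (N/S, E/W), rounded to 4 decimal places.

18.3750° S, 52.9167° W

Field G=6, H=7: +6·20° lon, +7·10° lat → SW at lon -60°, lat -20°.
Square 3, 1: +3·2° lon, +1·1° lat → SW at lon -54°, lat -19°.
Subsquare m=12, o=14: +12·0.0833333° lon, +14·0.0416667° lat → SW at lon -53°, lat -18.4167°.
Cell spans 0.0833333° lon × 0.0416667° lat. NE corner is SW corner plus one full cell.
latitude 18.3750° S, longitude 52.9167° W.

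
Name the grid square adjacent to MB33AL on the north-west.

Longitude subsquare a = 0; −1 → -1, wraps to 23 = x, carry into square.
Longitude square 3; −1 → 2.
Latitude subsquare l = 11; +1 → 12 = m.

MB23xm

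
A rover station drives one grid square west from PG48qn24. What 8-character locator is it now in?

Longitude extended square 2; −1 → 1.
The latitude characters are unchanged.

PG48qn14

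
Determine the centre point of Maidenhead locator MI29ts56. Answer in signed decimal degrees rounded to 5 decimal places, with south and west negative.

Field M=12, I=8: +12·20° lon, +8·10° lat → SW at lon 60°, lat -10°.
Square 2, 9: +2·2° lon, +9·1° lat → SW at lon 64°, lat -1°.
Subsquare t=19, s=18: +19·0.0833333° lon, +18·0.0416667° lat → SW at lon 65.5833°, lat -0.25°.
Extended square 5, 6: +5·0.00833333° lon, +6·0.00416667° lat → SW at lon 65.625°, lat -0.225°.
Cell spans 0.00833333° lon × 0.00416667° lat. Centre is SW corner plus half of each.
latitude -0.22292, longitude 65.62917.

-0.22292, 65.62917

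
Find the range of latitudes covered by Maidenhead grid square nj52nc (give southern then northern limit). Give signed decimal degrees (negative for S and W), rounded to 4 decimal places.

2.0833, 2.1250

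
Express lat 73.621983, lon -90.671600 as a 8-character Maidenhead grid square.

EQ43po99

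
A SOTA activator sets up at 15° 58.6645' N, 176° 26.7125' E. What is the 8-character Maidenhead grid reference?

RK85fx34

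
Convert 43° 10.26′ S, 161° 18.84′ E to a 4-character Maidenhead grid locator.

RE06

Offset from 180°W / 90°S: lon 341.31°, lat 46.83°.
Field: 341.31/20 → 17 → R, 46.83/10 → 4 → E; chars RE.
Square: 1.31/2 → 0, 6.83/1 → 6; chars 06.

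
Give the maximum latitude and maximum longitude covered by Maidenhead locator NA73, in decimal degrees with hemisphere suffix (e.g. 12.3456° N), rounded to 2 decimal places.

Field N=13, A=0: +13·20° lon, +0·10° lat → SW at lon 80°, lat -90°.
Square 7, 3: +7·2° lon, +3·1° lat → SW at lon 94°, lat -87°.
Cell spans 2° lon × 1° lat. NE corner is SW corner plus one full cell.
latitude 86.00° S, longitude 96.00° E.

86.00° S, 96.00° E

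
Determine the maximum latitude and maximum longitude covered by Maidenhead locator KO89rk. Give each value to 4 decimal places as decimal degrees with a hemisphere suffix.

59.4583° N, 37.5000° E

Field K=10, O=14: +10·20° lon, +14·10° lat → SW at lon 20°, lat 50°.
Square 8, 9: +8·2° lon, +9·1° lat → SW at lon 36°, lat 59°.
Subsquare r=17, k=10: +17·0.0833333° lon, +10·0.0416667° lat → SW at lon 37.4167°, lat 59.4167°.
Cell spans 0.0833333° lon × 0.0416667° lat. NE corner is SW corner plus one full cell.
latitude 59.4583° N, longitude 37.5000° E.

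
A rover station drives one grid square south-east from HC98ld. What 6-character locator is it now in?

Longitude subsquare l = 11; +1 → 12 = m.
Latitude subsquare d = 3; −1 → 2 = c.

HC98mc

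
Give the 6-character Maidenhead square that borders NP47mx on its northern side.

NP48ma

Latitude subsquare x = 23; +1 → 24, wraps to 0 = a, carry into square.
Latitude square 7; +1 → 8.
The longitude characters are unchanged.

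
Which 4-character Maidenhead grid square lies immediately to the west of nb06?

MB96

Longitude square 0; −1 → -1, wraps to 9, carry into field.
Longitude field N = 13; −1 → 12 = M.
The latitude characters are unchanged.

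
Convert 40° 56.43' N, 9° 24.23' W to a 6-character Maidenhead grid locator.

Offset from 180°W / 90°S: lon 170.5962°, lat 130.9405°.
Field: 170.5962/20 → 8 → I, 130.9405/10 → 13 → N; chars IN.
Square: 10.5962/2 → 5, 0.9405/1 → 0; chars 50.
Subsquare: 0.5962/0.0833333 → 7 → h, 0.9405/0.0416667 → 22 → w; chars hw.

IN50hw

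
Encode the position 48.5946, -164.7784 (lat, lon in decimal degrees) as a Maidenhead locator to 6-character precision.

AN78oo

Shift to the Maidenhead origin (180°W, 90°S): lon 15.2216, lat 138.5946.
Field: lon ⌊15.2216/20⌋ = 0 → A; lat ⌊138.5946/10⌋ = 13 → N.
Square: lon ⌊15.2216/2⌋ = 7; lat ⌊8.5946/1⌋ = 8.
Subsquare: lon ⌊1.2216/0.0833333⌋ = 14 → o; lat ⌊0.5946/0.0416667⌋ = 14 → o.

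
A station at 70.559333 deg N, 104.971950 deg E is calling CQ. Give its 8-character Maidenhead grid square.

OQ20ln64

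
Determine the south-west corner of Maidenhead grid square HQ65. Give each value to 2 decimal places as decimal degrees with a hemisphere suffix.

75.00° N, 28.00° W

Field H=7, Q=16: +7·20° lon, +16·10° lat → SW at lon -40°, lat 70°.
Square 6, 5: +6·2° lon, +5·1° lat → SW at lon -28°, lat 75°.
latitude 75.00° N, longitude 28.00° W.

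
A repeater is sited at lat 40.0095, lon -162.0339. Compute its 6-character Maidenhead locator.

AN80xa

Offset from 180°W / 90°S: lon 17.9661°, lat 130.0095°.
Field: lon ⌊17.9661/20⌋ = 0 → A; lat ⌊130.0095/10⌋ = 13 → N.
Square: lon ⌊17.9661/2⌋ = 8; lat ⌊0.0095/1⌋ = 0.
Subsquare: lon ⌊1.9661/0.0833333⌋ = 23 → x; lat ⌊0.0095/0.0416667⌋ = 0 → a.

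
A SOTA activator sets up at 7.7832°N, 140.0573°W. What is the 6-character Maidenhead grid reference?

BJ97xs

Offset from 180°W / 90°S: lon 39.9427°, lat 97.7832°.
Field: 39.9427/20 → 1 → B, 97.7832/10 → 9 → J; chars BJ.
Square: 19.9427/2 → 9, 7.7832/1 → 7; chars 97.
Subsquare: 1.9427/0.0833333 → 23 → x, 0.7832/0.0416667 → 18 → s; chars xs.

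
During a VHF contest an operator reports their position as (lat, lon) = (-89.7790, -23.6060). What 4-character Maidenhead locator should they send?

Offset from 180°W / 90°S: lon 156.39°, lat 0.22°.
Field: 156.39/20 → 7 → H, 0.22/10 → 0 → A; chars HA.
Square: 16.39/2 → 8, 0.22/1 → 0; chars 80.

HA80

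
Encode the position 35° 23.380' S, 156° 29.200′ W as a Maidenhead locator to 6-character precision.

BF14so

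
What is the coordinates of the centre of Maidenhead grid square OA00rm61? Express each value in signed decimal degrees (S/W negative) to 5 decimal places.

Field O=14, A=0: +14·20° lon, +0·10° lat → SW at lon 100°, lat -90°.
Square 0, 0: +0·2° lon, +0·1° lat → SW at lon 100°, lat -90°.
Subsquare r=17, m=12: +17·0.0833333° lon, +12·0.0416667° lat → SW at lon 101.417°, lat -89.5°.
Extended square 6, 1: +6·0.00833333° lon, +1·0.00416667° lat → SW at lon 101.467°, lat -89.4958°.
Cell spans 0.00833333° lon × 0.00416667° lat. Centre is SW corner plus half of each.
latitude -89.49375, longitude 101.47083.

-89.49375, 101.47083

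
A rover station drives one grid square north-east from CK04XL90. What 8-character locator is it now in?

CK14al01

Longitude extended square 9; +1 → 10, wraps to 0, carry into subsquare.
Longitude subsquare x = 23; +1 → 24, wraps to 0 = a, carry into square.
Longitude square 0; +1 → 1.
Latitude extended square 0; +1 → 1.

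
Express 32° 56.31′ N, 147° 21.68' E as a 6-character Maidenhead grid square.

QM32qw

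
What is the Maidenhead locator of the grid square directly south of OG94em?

OG94el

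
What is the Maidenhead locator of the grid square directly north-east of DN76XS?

Longitude subsquare x = 23; +1 → 24, wraps to 0 = a, carry into square.
Longitude square 7; +1 → 8.
Latitude subsquare s = 18; +1 → 19 = t.

DN86at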